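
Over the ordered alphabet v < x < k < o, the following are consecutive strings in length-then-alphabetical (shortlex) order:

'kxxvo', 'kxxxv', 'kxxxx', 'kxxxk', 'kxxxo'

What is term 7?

Advancing 2 positions from kxxxo through kxxxo → kxxkv reaches term 7.

kxxkx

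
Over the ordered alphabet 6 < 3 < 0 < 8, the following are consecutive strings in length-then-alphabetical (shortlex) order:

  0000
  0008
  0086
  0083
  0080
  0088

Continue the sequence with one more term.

Treat 0088 as a base-4 numeral over the given alphabet and add one, carrying through any trailing 8's.

0866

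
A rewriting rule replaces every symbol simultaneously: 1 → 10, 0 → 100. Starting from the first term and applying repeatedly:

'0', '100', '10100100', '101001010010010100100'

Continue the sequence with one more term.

φ(101001010010010100100) expands symbol-by-symbol to 10 100 10 100 100 10 100 10 100 100 10 100 100 10 100 10 100 100 10 100 100; joining the 21 pieces gives the next term.

1010010100100101001010010010100100101001010010010100100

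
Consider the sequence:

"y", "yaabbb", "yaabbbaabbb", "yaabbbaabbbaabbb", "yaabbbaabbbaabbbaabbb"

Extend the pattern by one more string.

Every step adds aabbb to the end: s(k+1) = s(k)·aabbb.
Applying this once more to yaabbbaabbbaabbbaabbb:

yaabbbaabbbaabbbaabbbaabbb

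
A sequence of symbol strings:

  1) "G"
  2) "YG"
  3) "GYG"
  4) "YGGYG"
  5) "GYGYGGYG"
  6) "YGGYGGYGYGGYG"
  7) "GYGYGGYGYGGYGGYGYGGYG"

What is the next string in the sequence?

YGGYGGYGYGGYGGYGYGGYGYGGYGGYGYGGYG

This is a Fibonacci-style word recurrence s(k) = s(k−2)·s(k−1): e.g. G·YG = GYG.
Continuing: YGGYGGYGYGGYG · GYGYGGYGYGGYGGYGYGGYG gives term 8.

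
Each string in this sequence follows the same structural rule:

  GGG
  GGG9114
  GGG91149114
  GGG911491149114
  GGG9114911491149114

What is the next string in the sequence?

Each term is the previous one with 9114 appended.
One more step from GGG9114911491149114 gives the answer.

GGG91149114911491149114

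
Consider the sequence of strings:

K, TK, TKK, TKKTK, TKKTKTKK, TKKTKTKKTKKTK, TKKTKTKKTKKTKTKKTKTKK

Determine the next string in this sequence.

TKKTKTKKTKKTKTKKTKTKKTKKTKTKKTKKTK

From term 3 onward, concatenate the last term with the second-to-last: TK·K = TKK, TKK·TK = TKKTK, …
So term 8 is TKKTKTKKTKKTKTKKTKTKK·TKKTKTKKTKKTK.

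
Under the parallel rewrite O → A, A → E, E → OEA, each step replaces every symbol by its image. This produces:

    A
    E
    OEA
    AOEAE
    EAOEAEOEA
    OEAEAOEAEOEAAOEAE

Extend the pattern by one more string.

Applying the rule to each of the 17 symbols of OEAEAOEAEOEAAOEAE gives the pieces A OEA E OEA E A OEA E OEA A OEA E E A OEA E OEA, which concatenate to the answer.

AOEAEOEAEAOEAEOEAAOEAEEAOEAEOEA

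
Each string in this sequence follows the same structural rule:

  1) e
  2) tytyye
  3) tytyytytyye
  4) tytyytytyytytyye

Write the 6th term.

tytyytytyytytyytytyytytyye

The strings grow by a fixed prefix tytyy each time.
From tytyytytyytytyye, 2 further steps: tytyytytyytytyye → tytyytytyytytyytytyye → (answer).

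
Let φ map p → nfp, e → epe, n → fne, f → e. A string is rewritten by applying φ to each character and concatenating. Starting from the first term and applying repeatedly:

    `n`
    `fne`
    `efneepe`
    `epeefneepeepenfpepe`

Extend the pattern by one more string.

epenfpepeepeefneepeepenfpepeepenfpepefneenfpepenfpepe

φ(epeefneepeepenfpepe) expands symbol-by-symbol to epe nfp epe epe e fne epe epe nfp epe epe nfp epe fne e nfp epe nfp epe; joining the 19 pieces gives the next term.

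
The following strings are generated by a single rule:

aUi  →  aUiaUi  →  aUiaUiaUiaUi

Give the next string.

aUiaUiaUiaUiaUiaUiaUiaUi

Each string is two copies of the previous one concatenated.
One more doubling of aUiaUiaUiaUi gives the answer.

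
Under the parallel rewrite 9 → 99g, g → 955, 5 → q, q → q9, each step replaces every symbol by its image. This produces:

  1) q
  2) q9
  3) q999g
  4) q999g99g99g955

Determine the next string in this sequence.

Rewriting the 14 symbols of q999g99g99g955 one by one yields q9 99g 99g 99g 955 99g 99g 955 99g 99g 955 99g q q; concatenated:

q999g99g99g95599g99g95599g99g95599gqq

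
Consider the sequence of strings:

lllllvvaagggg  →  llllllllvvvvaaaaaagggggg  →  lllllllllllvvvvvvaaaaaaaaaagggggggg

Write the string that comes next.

The n-th term is 3n+2 l's then 2n v's then 4n-2 a's then 2n+2 g's (n = 1, 2, …).
At n = 4 the blocks have lengths 14, 8, 14, 10.

llllllllllllllvvvvvvvvaaaaaaaaaaaaaagggggggggg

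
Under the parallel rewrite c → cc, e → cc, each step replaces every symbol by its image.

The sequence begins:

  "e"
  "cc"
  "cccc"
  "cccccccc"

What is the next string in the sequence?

Rewriting each symbol of cccccccc: c→cc, c→cc, c→cc, c→cc, c→cc, c→cc, c→cc, c→cc, which concatenates to cc cc cc cc cc cc cc cc.

cccccccccccccccc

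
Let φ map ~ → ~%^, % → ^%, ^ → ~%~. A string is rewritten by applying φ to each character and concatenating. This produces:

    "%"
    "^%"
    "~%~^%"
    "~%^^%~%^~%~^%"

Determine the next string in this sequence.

Replace each of the 13 characters of ~%^^%~%^~%~^% in place — ~%^ ^% ~%~ ~%~ ^% ~%^ ^% ~%~ ~%^ ^% ~%^ ~%~ ^% — and concatenate.

~%^^%~%~~%~^%~%^^%~%~~%^^%~%^~%~^%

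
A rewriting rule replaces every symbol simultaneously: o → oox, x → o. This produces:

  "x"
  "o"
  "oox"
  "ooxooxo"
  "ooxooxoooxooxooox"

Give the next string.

Replace each of the 17 characters of ooxooxoooxooxooox in place — oox oox o oox oox o oox oox oox o oox oox o oox oox oox o — and concatenate.

ooxooxoooxooxoooxooxooxoooxooxoooxooxooxo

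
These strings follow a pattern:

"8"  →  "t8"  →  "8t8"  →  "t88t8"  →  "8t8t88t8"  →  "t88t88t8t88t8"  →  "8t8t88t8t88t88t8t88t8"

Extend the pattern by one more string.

t88t88t8t88t88t8t88t8t88t88t8t88t8

Each term (from the third on) is the two preceding terms concatenated in order: term 3 = 8·t8 = 8t8.
The next term joins t88t88t8t88t8 and 8t8t88t8t88t88t8t88t8.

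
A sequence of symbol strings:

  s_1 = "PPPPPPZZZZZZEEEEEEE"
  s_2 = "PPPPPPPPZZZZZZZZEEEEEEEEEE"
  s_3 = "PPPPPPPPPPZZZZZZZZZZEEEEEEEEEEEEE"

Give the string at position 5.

PPPPPPPPPPPPPPZZZZZZZZZZZZZZEEEEEEEEEEEEEEEEEEE

The n-th term is 2n+2 P's then 2n+2 Z's then 3n+1 E's, where the shown terms are n = 2, 3, 4.
At n = 6 the blocks have lengths 14, 14, 19.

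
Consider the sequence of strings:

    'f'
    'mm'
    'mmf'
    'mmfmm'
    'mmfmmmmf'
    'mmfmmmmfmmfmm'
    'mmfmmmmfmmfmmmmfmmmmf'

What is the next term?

mmfmmmmfmmfmmmmfmmmmfmmfmmmmfmmfmm

This is a Fibonacci-style word recurrence s(k) = s(k−1)·s(k−2): e.g. mm·f = mmf.
The next term joins mmfmmmmfmmfmmmmfmmmmf and mmfmmmmfmmfmm.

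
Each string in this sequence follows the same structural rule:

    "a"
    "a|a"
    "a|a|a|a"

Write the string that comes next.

s(k+1) = s(k)·|·s(k) — each term doubles the last with '|' between the halves.
Doubling a|a|a|a with '|' between the halves:

a|a|a|a|a|a|a|a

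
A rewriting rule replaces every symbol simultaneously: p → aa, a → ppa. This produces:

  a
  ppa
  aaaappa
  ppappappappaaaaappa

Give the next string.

Replace each of the 19 characters of ppappappappaaaaappa in place — aa aa ppa aa aa ppa aa aa ppa aa aa ppa ppa ppa ppa ppa aa aa ppa — and concatenate.

aaaappaaaaappaaaaappaaaaappappappappappaaaaappa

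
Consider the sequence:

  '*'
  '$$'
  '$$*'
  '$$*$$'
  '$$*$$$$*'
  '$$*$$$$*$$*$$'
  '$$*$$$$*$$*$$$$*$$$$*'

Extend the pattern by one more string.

Each term (from the third on) is the previous term followed by the one before it: term 3 = $$·* = $$*.
Continuing: $$*$$$$*$$*$$$$*$$$$* · $$*$$$$*$$*$$ gives term 8.

$$*$$$$*$$*$$$$*$$$$*$$*$$$$*$$*$$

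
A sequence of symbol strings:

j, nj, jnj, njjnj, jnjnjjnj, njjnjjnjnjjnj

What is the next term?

jnjnjjnjnjjnjjnjnjjnj

From term 3 onward, concatenate the second-to-last term with the last: j·nj = jnj, nj·jnj = njjnj, …
The next term joins jnjnjjnj and njjnjjnjnjjnj.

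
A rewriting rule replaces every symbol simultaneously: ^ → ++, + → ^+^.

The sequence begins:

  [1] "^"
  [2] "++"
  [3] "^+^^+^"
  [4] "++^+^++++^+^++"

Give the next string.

Replace each of the 14 characters of ++^+^++++^+^++ in place — ^+^ ^+^ ++ ^+^ ++ ^+^ ^+^ ^+^ ^+^ ++ ^+^ ++ ^+^ ^+^ — and concatenate.

^+^^+^++^+^++^+^^+^^+^^+^++^+^++^+^^+^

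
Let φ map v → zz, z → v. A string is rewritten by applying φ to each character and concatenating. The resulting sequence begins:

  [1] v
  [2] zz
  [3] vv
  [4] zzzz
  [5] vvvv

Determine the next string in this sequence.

zzzzzzzz

Expanding vvvv: v→zz, v→zz, v→zz, v→zz. Concatenated: zz zz zz zz.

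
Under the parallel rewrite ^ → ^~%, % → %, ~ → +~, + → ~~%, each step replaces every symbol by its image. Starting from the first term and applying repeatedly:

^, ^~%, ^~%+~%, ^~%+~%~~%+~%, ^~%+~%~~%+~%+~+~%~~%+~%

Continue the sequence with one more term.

Rewriting the 23 symbols of ^~%+~%~~%+~%+~+~%~~%+~% one by one yields ^~% +~ % ~~% +~ % +~ +~ % ~~% +~ % ~~% +~ ~~% +~ % +~ +~ % ~~% +~ %; concatenated:

^~%+~%~~%+~%+~+~%~~%+~%~~%+~~~%+~%+~+~%~~%+~%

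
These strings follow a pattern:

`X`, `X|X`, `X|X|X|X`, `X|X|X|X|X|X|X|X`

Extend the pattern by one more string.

Each string is two copies of the previous one joined by '|'.
Doubling X|X|X|X|X|X|X|X with '|' between the halves:

X|X|X|X|X|X|X|X|X|X|X|X|X|X|X|X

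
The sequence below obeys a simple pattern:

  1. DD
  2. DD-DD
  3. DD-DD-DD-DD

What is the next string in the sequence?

s(k+1) = s(k)·-·s(k) — each term doubles the last with '-' between the halves.
Doubling DD-DD-DD-DD with '-' between the halves:

DD-DD-DD-DD-DD-DD-DD-DD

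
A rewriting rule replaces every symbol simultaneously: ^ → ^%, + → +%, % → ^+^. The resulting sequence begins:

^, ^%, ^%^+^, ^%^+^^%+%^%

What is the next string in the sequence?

^%^+^^%+%^%^%^+^+%^+^^%^+^

Rewriting each symbol of ^%^+^^%+%^%: ^→^%, %→^+^, ^→^%, +→+%, ^→^%, ^→^%, %→^+^, +→+%, %→^+^, ^→^%, %→^+^, which concatenates to ^% ^+^ ^% +% ^% ^% ^+^ +% ^+^ ^% ^+^.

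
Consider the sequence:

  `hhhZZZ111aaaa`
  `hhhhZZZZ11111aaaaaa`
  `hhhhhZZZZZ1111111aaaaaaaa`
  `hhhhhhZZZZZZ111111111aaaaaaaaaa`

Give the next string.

hhhhhhhZZZZZZZ11111111111aaaaaaaaaaaa

Each string has the form h^{n+1} Z^{n+1} 1^{2n-1} a^{2n}, where the shown terms are n = 2, 3, 4, 5.
At n = 6 the blocks have lengths 7, 7, 11, 12.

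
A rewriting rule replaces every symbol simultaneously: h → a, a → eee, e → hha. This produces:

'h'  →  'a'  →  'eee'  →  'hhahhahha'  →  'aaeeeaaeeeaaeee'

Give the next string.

eeeeeehhahhahhaeeeeeehhahhahhaeeeeeehhahhahha

Applying the rule to each of the 15 symbols of aaeeeaaeeeaaeee gives the pieces eee eee hha hha hha eee eee hha hha hha eee eee hha hha hha, which concatenate to the answer.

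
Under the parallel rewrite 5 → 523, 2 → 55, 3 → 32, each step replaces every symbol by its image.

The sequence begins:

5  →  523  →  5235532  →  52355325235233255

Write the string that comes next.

52355325235233255523553252355323255523523

Replace each of the 17 characters of 52355325235233255 in place — 523 55 32 523 523 32 55 523 55 32 523 55 32 32 55 523 523 — and concatenate.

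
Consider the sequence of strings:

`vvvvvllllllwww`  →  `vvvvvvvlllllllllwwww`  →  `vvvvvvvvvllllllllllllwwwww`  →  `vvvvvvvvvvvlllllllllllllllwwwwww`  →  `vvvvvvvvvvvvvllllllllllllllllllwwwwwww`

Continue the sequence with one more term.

vvvvvvvvvvvvvvvlllllllllllllllllllllwwwwwwww

Reading off run lengths: v runs 5, 7, 9, 11, 13; l runs 6, 9, 12, 15, 18; w runs 3, 4, 5, 6, 7 — each is linear in n, where the shown terms are n = 2, 3, 4, 5, 6.
At n = 7 the blocks have lengths 15, 21, 8.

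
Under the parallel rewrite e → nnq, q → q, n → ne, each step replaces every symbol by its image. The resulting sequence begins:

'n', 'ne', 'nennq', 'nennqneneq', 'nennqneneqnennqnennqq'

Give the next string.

Replace each of the 21 characters of nennqneneqnennqnennqq in place — ne nnq ne ne q ne nnq ne nnq q ne nnq ne ne q ne nnq ne ne q q — and concatenate.

nennqneneqnennqnennqqnennqneneqnennqneneqq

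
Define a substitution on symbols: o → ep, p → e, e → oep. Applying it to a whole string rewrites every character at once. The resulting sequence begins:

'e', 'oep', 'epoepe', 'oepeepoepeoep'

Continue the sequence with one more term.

Replace each of the 13 characters of oepeepoepeoep in place — ep oep e oep oep e ep oep e oep ep oep e — and concatenate.

epoepeoepoepeepoepeoepepoepe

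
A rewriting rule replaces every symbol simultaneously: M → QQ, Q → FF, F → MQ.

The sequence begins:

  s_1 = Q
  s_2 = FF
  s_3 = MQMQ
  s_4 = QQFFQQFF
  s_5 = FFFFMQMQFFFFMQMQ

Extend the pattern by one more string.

MQMQMQMQQQFFQQFFMQMQMQMQQQFFQQFF

Replace each of the 16 characters of FFFFMQMQFFFFMQMQ in place — MQ MQ MQ MQ QQ FF QQ FF MQ MQ MQ MQ QQ FF QQ FF — and concatenate.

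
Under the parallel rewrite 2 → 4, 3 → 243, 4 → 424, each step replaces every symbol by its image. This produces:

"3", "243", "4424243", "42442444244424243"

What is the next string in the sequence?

42444244244424424424442442442444244424243

Applying the rule to each of the 17 symbols of 42442444244424243 gives the pieces 424 4 424 424 4 424 424 424 4 424 424 424 4 424 4 424 243, which concatenate to the answer.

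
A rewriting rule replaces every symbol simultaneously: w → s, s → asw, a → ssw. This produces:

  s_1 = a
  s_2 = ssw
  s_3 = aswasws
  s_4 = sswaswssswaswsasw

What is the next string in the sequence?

Applying the rule to each of the 17 symbols of sswaswssswaswsasw gives the pieces asw asw s ssw asw s asw asw asw s ssw asw s asw ssw asw s, which concatenate to the answer.

aswaswssswaswsaswaswaswssswaswsaswsswasws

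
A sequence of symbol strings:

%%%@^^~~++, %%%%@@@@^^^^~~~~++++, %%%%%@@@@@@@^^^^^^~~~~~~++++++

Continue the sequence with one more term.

%%%%%%@@@@@@@@@@^^^^^^^^~~~~~~~~++++++++

Each string has the form %^{n+2} @^{3n-2} ^^{2n} ~^{2n} +^{2n} (n = 1, 2, …).
For the next term, n = 4, so the run lengths are 6, 10, 8, 8, 8.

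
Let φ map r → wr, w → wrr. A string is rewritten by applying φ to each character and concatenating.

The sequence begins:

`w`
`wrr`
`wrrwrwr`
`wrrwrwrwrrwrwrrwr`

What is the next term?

Rewriting the 17 symbols of wrrwrwrwrrwrwrrwr one by one yields wrr wr wr wrr wr wrr wr wrr wr wr wrr wr wrr wr wr wrr wr; concatenated:

wrrwrwrwrrwrwrrwrwrrwrwrwrrwrwrrwrwrwrrwr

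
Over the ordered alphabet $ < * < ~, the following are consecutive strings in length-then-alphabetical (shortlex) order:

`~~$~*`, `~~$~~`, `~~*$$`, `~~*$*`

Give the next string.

~~*$~

The successor of ~~*$* increments the rightmost position that isn't already ~ and resets every position after it to $.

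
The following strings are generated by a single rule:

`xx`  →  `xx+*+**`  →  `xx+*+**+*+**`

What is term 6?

Each term is the previous one with +*+** appended.
From xx+*+**+*+**, 3 further steps: xx+*+**+*+** → xx+*+**+*+**+*+** → xx+*+**+*+**+*+**+*+** → (answer).

xx+*+**+*+**+*+**+*+**+*+**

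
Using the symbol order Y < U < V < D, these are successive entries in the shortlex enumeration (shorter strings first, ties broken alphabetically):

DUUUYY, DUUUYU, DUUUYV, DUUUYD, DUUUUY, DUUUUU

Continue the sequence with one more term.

Find the rightmost character of DUUUUU below D, bump it to the next letter, and reset everything to its right to Y.

DUUUUV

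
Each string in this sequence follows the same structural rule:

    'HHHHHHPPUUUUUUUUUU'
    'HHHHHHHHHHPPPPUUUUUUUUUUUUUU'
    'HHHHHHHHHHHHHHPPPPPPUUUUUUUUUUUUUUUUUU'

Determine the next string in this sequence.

Term n consists of 4n-2 H's, followed by 2n-2 P's, followed by 4n+2 U's, where the shown terms are n = 2, 3, 4.
At n = 5 the blocks have lengths 18, 8, 22.

HHHHHHHHHHHHHHHHHHPPPPPPPPUUUUUUUUUUUUUUUUUUUUUU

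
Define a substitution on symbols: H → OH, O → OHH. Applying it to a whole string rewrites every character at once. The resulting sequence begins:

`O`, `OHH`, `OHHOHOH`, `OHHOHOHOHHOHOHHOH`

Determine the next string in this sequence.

Rewriting the 17 symbols of OHHOHOHOHHOHOHHOH one by one yields OHH OH OH OHH OH OHH OH OHH OH OH OHH OH OHH OH OH OHH OH; concatenated:

OHHOHOHOHHOHOHHOHOHHOHOHOHHOHOHHOHOHOHHOH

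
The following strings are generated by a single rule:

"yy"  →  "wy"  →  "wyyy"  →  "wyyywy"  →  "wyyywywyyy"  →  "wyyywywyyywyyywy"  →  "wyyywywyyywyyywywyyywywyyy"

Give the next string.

This is a Fibonacci-style word recurrence s(k) = s(k−1)·s(k−2): e.g. wy·yy = wyyy.
So term 8 is wyyywywyyywyyywywyyywywyyy·wyyywywyyywyyywy.

wyyywywyyywyyywywyyywywyyywyyywywyyywyyywy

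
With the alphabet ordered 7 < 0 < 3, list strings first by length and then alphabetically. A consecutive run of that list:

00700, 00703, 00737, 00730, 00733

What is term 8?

00073

Continuing the enumeration 3 steps past 00733: 00733 → 00077 → 00070 → (answer).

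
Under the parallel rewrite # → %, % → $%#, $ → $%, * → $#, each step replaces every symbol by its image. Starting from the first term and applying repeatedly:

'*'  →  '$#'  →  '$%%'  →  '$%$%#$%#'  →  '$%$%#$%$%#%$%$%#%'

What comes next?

Applying the rule to each of the 17 symbols of $%$%#$%$%#%$%$%#% gives the pieces $% $%# $% $%# % $% $%# $% $%# % $%# $% $%# $% $%# % $%#, which concatenate to the answer.

$%$%#$%$%#%$%$%#$%$%#%$%#$%$%#$%$%#%$%#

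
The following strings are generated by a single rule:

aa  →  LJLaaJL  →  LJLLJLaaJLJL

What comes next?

Each term wraps the previous one in LJL on the left and JL on the right.
Applying this once more to LJLLJLaaJLJL:

LJLLJLLJLaaJLJLJL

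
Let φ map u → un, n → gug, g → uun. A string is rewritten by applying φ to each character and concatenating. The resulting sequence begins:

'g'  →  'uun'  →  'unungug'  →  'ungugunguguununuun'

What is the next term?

unguguununuununguguununuununungugungugunungug

Replace each of the 18 characters of ungugunguguununuun in place — un gug uun un uun un gug uun un uun un un gug un gug un un gug — and concatenate.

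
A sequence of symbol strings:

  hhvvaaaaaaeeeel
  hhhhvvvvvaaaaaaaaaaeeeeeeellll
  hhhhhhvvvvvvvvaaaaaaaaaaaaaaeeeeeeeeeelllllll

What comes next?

hhhhhhhhvvvvvvvvvvvaaaaaaaaaaaaaaaaaaeeeeeeeeeeeeellllllllll

Each string has the form h^{2n} v^{3n-1} a^{4n+2} e^{3n+1} l^{3n-2} (n = 1, 2, …).
For the next term, n = 4, so the run lengths are 8, 11, 18, 13, 10.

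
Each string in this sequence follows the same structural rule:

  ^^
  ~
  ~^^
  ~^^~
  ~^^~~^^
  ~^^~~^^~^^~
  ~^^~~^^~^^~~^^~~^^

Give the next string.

~^^~~^^~^^~~^^~~^^~^^~~^^~^^~

From term 3 onward, concatenate the last term with the second-to-last: ~·^^ = ~^^, ~^^·~ = ~^^~, …
So term 8 is ~^^~~^^~^^~~^^~~^^·~^^~~^^~^^~.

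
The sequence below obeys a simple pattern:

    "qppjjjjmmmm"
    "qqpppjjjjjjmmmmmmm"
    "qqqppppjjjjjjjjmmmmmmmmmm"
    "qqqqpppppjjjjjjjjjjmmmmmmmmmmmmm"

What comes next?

qqqqqppppppjjjjjjjjjjjjmmmmmmmmmmmmmmmm

Reading off run lengths: q runs 1, 2, 3, 4; p runs 2, 3, 4, 5; j runs 4, 6, 8, 10; m runs 4, 7, 10, 13 — each is linear in n (n = 1, 2, …).
For the next term, n = 5, so the run lengths are 5, 6, 12, 16.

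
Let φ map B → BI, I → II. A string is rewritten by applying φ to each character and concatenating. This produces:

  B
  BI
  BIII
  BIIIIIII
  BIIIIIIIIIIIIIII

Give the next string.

φ(BIIIIIIIIIIIIIII) expands symbol-by-symbol to BI II II II II II II II II II II II II II II II; joining the 16 pieces gives the next term.

BIIIIIIIIIIIIIIIIIIIIIIIIIIIIIII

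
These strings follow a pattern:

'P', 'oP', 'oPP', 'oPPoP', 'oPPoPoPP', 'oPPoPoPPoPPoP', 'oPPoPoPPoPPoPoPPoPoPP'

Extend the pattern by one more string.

oPPoPoPPoPPoPoPPoPoPPoPPoPoPPoPPoP

This is a Fibonacci-style word recurrence s(k) = s(k−1)·s(k−2): e.g. oP·P = oPP.
So term 8 is oPPoPoPPoPPoPoPPoPoPP·oPPoPoPPoPPoP.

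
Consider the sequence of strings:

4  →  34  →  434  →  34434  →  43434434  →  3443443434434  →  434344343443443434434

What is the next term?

This is a Fibonacci-style word recurrence s(k) = s(k−2)·s(k−1): e.g. 4·34 = 434.
The next term joins 3443443434434 and 434344343443443434434.

3443443434434434344343443443434434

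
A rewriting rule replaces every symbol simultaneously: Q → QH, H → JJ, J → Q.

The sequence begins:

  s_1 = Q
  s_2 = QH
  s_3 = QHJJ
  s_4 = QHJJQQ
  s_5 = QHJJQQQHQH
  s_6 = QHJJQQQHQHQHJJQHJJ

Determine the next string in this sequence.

φ(QHJJQQQHQHQHJJQHJJ) expands symbol-by-symbol to QH JJ Q Q QH QH QH JJ QH JJ QH JJ Q Q QH JJ Q Q; joining the 18 pieces gives the next term.

QHJJQQQHQHQHJJQHJJQHJJQQQHJJQQ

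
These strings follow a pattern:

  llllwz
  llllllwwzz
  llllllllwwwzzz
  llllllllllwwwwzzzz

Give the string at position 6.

llllllllllllllwwwwwwzzzzzz

Term n consists of 2n l's, followed by n-1 w's, followed by n-1 z's, where the shown terms are n = 2, 3, 4, 5.
Setting n = 7 gives 14, 6, 6 characters in each block.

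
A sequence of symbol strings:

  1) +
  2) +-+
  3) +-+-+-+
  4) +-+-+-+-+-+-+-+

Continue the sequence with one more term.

Each string is two copies of the previous one joined by '-'.
So the next term is two copies of +-+-+-+-+-+-+-+ with '-' between the halves.

+-+-+-+-+-+-+-+-+-+-+-+-+-+-+-+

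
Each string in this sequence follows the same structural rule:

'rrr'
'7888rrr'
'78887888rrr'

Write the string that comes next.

788878887888rrr

Every step adds 7888 at the front: s(k+1) = 7888·s(k).
One more step from 78887888rrr gives the answer.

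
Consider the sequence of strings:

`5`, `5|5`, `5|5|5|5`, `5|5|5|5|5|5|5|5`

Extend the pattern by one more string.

Every step duplicates the string with '|' between the halves.
Doubling 5|5|5|5|5|5|5|5 with '|' between the halves:

5|5|5|5|5|5|5|5|5|5|5|5|5|5|5|5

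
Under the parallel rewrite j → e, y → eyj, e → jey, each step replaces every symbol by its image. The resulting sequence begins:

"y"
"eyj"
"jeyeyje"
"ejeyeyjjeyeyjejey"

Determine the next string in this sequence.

jeyejeyeyjjeyeyjeejeyeyjjeyeyjejeyejeyeyj

φ(ejeyeyjjeyeyjejey) expands symbol-by-symbol to jey e jey eyj jey eyj e e jey eyj jey eyj e jey e jey eyj; joining the 17 pieces gives the next term.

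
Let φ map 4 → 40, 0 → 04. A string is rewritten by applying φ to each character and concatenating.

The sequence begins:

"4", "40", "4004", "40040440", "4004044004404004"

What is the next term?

40040440044040040440400440040440

Applying the rule to each of the 16 symbols of 4004044004404004 gives the pieces 40 04 04 40 04 40 40 04 04 40 40 04 40 04 04 40, which concatenate to the answer.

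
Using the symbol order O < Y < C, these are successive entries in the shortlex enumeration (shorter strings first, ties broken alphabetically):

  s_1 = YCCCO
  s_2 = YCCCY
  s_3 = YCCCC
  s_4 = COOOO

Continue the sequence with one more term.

Treat COOOO as a base-3 numeral over the given alphabet and add one, carrying through any trailing C's.

COOOY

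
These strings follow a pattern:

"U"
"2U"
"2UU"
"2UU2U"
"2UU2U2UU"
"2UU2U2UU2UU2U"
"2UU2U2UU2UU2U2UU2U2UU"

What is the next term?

2UU2U2UU2UU2U2UU2U2UU2UU2U2UU2UU2U

Each term (from the third on) is the previous term followed by the one before it: term 3 = 2U·U = 2UU.
The next term joins 2UU2U2UU2UU2U2UU2U2UU and 2UU2U2UU2UU2U.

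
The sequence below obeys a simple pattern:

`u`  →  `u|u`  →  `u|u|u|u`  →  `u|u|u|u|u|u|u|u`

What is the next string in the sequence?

s(k+1) = s(k)·|·s(k) — each term doubles the last with '|' between the halves.
Doubling u|u|u|u|u|u|u|u with '|' between the halves:

u|u|u|u|u|u|u|u|u|u|u|u|u|u|u|u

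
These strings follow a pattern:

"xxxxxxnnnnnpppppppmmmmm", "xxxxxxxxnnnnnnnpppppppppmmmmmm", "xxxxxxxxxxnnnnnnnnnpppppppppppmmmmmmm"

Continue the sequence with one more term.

Each string has the form x^{2n} n^{2n-1} p^{2n+1} m^{n+2}, where the shown terms are n = 3, 4, 5.
At n = 6 the blocks have lengths 12, 11, 13, 8.

xxxxxxxxxxxxnnnnnnnnnnnpppppppppppppmmmmmmmm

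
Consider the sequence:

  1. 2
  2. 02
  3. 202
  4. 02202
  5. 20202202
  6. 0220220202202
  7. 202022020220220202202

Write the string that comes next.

0220220202202202022020220220202202

This is a Fibonacci-style word recurrence s(k) = s(k−2)·s(k−1): e.g. 2·02 = 202.
The next term joins 0220220202202 and 202022020220220202202.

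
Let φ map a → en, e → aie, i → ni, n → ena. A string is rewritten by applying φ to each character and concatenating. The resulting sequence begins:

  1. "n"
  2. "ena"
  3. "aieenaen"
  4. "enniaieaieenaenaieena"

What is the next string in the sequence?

Replace each of the 21 characters of enniaieaieenaenaieena in place — aie ena ena ni en ni aie en ni aie aie ena en aie ena en ni aie aie ena en — and concatenate.

aieenaenanienniaieenniaieaieenaenaieenaenniaieaieenaen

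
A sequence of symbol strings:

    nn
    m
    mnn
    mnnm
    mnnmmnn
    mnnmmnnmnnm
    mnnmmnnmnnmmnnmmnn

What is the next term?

mnnmmnnmnnmmnnmmnnmnnmmnnmnnm

This is a Fibonacci-style word recurrence s(k) = s(k−1)·s(k−2): e.g. m·nn = mnn.
The next term joins mnnmmnnmnnmmnnmmnn and mnnmmnnmnnm.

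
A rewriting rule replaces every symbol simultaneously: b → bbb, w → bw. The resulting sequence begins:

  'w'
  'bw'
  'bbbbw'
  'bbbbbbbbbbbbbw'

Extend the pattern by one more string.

Replace each of the 14 characters of bbbbbbbbbbbbbw in place — bbb bbb bbb bbb bbb bbb bbb bbb bbb bbb bbb bbb bbb bw — and concatenate.

bbbbbbbbbbbbbbbbbbbbbbbbbbbbbbbbbbbbbbbbw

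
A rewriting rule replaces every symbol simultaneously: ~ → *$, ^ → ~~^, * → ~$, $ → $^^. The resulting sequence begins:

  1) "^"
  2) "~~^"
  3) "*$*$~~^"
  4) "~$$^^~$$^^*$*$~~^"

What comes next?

Applying the rule to each of the 17 symbols of ~$$^^~$$^^*$*$~~^ gives the pieces *$ $^^ $^^ ~~^ ~~^ *$ $^^ $^^ ~~^ ~~^ ~$ $^^ ~$ $^^ *$ *$ ~~^, which concatenate to the answer.

*$$^^$^^~~^~~^*$$^^$^^~~^~~^~$$^^~$$^^*$*$~~^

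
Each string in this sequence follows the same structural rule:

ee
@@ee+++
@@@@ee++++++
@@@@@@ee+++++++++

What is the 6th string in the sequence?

@@@@@@@@@@ee+++++++++++++++

Each term wraps the previous one in @@ on the left and +++ on the right.
From @@@@@@ee+++++++++, 2 further steps: @@@@@@ee+++++++++ → @@@@@@@@ee++++++++++++ → (answer).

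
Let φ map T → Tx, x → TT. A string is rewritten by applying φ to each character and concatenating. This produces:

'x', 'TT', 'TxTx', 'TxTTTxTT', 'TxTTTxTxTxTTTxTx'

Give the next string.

Rewriting the 16 symbols of TxTTTxTxTxTTTxTx one by one yields Tx TT Tx Tx Tx TT Tx TT Tx TT Tx Tx Tx TT Tx TT; concatenated:

TxTTTxTxTxTTTxTTTxTTTxTxTxTTTxTT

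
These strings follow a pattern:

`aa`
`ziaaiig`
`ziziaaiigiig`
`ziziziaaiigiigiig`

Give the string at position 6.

ziziziziziaaiigiigiigiigiig

Each term wraps the previous one in zi on the left and iig on the right.
From ziziziaaiigiigiig, 2 further steps: ziziziaaiigiigiig → ziziziziaaiigiigiigiig → (answer).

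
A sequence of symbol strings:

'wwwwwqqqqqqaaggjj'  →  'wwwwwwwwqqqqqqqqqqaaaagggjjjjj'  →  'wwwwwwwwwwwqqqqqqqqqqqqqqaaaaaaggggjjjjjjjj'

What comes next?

Each string has the form w^{3n+2} q^{4n+2} a^{2n} g^{n+1} j^{3n-1} (n = 1, 2, …).
At n = 4 the blocks have lengths 14, 18, 8, 5, 11.

wwwwwwwwwwwwwwqqqqqqqqqqqqqqqqqqaaaaaaaagggggjjjjjjjjjjj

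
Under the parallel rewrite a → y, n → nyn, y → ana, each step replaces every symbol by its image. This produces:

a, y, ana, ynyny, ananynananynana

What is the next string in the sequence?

ynynynynananynynynynynananynynyny

Applying the rule to each of the 15 symbols of ananynananynana gives the pieces y nyn y nyn ana nyn y nyn y nyn ana nyn y nyn y, which concatenate to the answer.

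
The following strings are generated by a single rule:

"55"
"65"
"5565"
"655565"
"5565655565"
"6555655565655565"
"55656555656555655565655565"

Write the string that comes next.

655565556565556555656555656555655565655565

This is a Fibonacci-style word recurrence s(k) = s(k−2)·s(k−1): e.g. 55·65 = 5565.
Continuing: 6555655565655565 · 55656555656555655565655565 gives term 8.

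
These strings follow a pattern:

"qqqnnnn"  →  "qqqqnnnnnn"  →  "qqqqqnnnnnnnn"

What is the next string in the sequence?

Reading off run lengths: q runs 3, 4, 5; n runs 4, 6, 8 — each is linear in n, where the shown terms are n = 2, 3, 4.
Setting n = 5 gives 6, 10 characters in each block.

qqqqqqnnnnnnnnnn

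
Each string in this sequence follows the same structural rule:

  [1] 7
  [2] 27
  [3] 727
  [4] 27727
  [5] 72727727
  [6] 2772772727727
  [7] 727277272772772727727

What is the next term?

This is a Fibonacci-style word recurrence s(k) = s(k−2)·s(k−1): e.g. 7·27 = 727.
So term 8 is 2772772727727·727277272772772727727.

2772772727727727277272772772727727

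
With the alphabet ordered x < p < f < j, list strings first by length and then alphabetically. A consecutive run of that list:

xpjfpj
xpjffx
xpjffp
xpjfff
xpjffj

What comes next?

Find the rightmost character of xpjffj below j, bump it to the next letter, and reset everything to its right to x.

xpjfjx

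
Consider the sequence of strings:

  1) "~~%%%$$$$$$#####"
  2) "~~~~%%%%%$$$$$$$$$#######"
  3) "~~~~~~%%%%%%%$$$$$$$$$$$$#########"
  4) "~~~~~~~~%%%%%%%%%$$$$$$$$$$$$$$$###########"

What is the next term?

~~~~~~~~~~%%%%%%%%%%%$$$$$$$$$$$$$$$$$$#############

The n-th term is 2n-2 ~'s then 2n-1 %'s then 3n $'s then 2n+1 #'s, where the shown terms are n = 2, 3, 4, 5.
For the next term, n = 6, so the run lengths are 10, 11, 18, 13.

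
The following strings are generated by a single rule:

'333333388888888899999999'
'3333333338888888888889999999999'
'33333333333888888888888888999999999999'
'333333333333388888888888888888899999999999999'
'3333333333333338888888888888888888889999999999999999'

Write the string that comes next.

Reading off run lengths: 3 runs 7, 9, 11, 13, 15; 8 runs 9, 12, 15, 18, 21; 9 runs 8, 10, 12, 14, 16 — each is linear in n, where the shown terms are n = 3, 4, 5, 6, 7.
At n = 8 the blocks have lengths 17, 24, 18.

33333333333333333888888888888888888888888999999999999999999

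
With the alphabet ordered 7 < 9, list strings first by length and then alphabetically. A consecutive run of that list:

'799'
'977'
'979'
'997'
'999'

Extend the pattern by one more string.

7777

After 999 the length-3 strings are exhausted; the first length-4 string is 4 copies of 7.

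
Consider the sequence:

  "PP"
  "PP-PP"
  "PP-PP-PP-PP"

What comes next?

PP-PP-PP-PP-PP-PP-PP-PP

Every step duplicates the string with '-' between the halves.
One more doubling of PP-PP-PP-PP gives the answer.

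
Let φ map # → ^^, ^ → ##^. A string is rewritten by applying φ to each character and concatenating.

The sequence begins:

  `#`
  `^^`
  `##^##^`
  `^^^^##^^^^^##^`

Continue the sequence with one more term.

##^##^##^##^^^^^##^##^##^##^##^^^^^##^

Applying the rule to each of the 14 symbols of ^^^^##^^^^^##^ gives the pieces ##^ ##^ ##^ ##^ ^^ ^^ ##^ ##^ ##^ ##^ ##^ ^^ ^^ ##^, which concatenate to the answer.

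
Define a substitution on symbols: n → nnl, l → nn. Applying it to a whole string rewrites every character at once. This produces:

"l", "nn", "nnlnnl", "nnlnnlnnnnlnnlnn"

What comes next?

nnlnnlnnnnlnnlnnnnlnnlnnlnnlnnnnlnnlnnnnlnnl

Replace each of the 16 characters of nnlnnlnnnnlnnlnn in place — nnl nnl nn nnl nnl nn nnl nnl nnl nnl nn nnl nnl nn nnl nnl — and concatenate.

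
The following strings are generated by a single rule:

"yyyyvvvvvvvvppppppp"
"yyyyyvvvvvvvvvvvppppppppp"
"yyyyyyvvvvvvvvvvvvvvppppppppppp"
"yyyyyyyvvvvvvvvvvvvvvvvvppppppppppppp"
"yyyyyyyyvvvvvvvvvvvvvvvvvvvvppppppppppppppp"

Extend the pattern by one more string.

Term n consists of n+1 y's, followed by 3n-1 v's, followed by 2n+1 p's, where the shown terms are n = 3, 4, 5, 6, 7.
For the next term, n = 8, so the run lengths are 9, 23, 17.

yyyyyyyyyvvvvvvvvvvvvvvvvvvvvvvvppppppppppppppppp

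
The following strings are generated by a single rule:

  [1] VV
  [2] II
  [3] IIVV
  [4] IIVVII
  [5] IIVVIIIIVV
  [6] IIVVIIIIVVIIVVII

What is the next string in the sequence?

From term 3 onward, concatenate the last term with the second-to-last: II·VV = IIVV, IIVV·II = IIVVII, …
Continuing: IIVVIIIIVVIIVVII · IIVVIIIIVV gives term 7.

IIVVIIIIVVIIVVIIIIVVIIIIVV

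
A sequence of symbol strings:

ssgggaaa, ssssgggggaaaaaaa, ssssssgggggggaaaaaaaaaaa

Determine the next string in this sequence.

The n-th term is 2n s's then 2n+1 g's then 4n-1 a's (n = 1, 2, …).
At n = 4 the blocks have lengths 8, 9, 15.

ssssssssgggggggggaaaaaaaaaaaaaaa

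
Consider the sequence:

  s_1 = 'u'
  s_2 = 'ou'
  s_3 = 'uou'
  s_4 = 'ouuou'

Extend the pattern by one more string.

Each term (from the third on) is the two preceding terms concatenated in order: term 3 = u·ou = uou.
Continuing: uou · ouuou gives term 5.

uououuou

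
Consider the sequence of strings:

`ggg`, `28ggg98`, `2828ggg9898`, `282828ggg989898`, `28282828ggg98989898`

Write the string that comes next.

2828282828ggg9898989898

Every step adds 28 to the front and 98 to the end of the previous string.
One more step from 28282828ggg98989898 gives the answer.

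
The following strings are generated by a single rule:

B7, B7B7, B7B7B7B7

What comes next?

s(k+1) = s(k)·s(k) — each term doubles the last.
Doubling B7B7B7B7:

B7B7B7B7B7B7B7B7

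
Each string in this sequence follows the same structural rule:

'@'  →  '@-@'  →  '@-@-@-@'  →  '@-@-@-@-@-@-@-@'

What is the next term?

@-@-@-@-@-@-@-@-@-@-@-@-@-@-@-@

Every step duplicates the string with '-' between the halves.
One more doubling of @-@-@-@-@-@-@-@ gives the answer.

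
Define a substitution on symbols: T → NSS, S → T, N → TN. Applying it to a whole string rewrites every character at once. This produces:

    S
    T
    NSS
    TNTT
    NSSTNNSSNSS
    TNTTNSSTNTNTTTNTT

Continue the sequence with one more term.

NSSTNNSSNSSTNTTNSSTNNSSTNNSSNSSNSSTNNSSNSS

Applying the rule to each of the 17 symbols of TNTTNSSTNTNTTTNTT gives the pieces NSS TN NSS NSS TN T T NSS TN NSS TN NSS NSS NSS TN NSS NSS, which concatenate to the answer.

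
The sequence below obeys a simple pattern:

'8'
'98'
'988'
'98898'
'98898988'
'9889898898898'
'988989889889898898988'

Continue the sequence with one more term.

Each term (from the third on) is the previous term followed by the one before it: term 3 = 98·8 = 988.
The next term joins 988989889889898898988 and 9889898898898.

9889898898898988989889889898898898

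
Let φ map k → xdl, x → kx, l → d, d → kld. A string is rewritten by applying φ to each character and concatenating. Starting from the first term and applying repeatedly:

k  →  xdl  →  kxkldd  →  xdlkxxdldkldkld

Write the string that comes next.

kxklddxdlkxkxklddkldxdldkldxdldkld

φ(xdlkxxdldkldkld) expands symbol-by-symbol to kx kld d xdl kx kx kld d kld xdl d kld xdl d kld; joining the 15 pieces gives the next term.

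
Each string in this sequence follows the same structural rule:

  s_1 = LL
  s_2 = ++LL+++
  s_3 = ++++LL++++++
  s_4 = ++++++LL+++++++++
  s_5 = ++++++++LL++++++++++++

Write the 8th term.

Every step adds ++ to the front and +++ to the end of the previous string.
From ++++++++LL++++++++++++, 3 further steps: ++++++++LL++++++++++++ → ++++++++++LL+++++++++++++++ → ++++++++++++LL++++++++++++++++++ → (answer).

++++++++++++++LL+++++++++++++++++++++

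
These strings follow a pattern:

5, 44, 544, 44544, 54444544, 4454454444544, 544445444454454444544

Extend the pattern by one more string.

Each term (from the third on) is the two preceding terms concatenated in order: term 3 = 5·44 = 544.
So term 8 is 4454454444544·544445444454454444544.

4454454444544544445444454454444544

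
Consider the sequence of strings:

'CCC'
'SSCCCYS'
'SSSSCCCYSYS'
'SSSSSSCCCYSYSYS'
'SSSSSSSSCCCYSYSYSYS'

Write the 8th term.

SSSSSSSSSSSSSSCCCYSYSYSYSYSYSYS

Every step adds SS to the front and YS to the end of the previous string.
From SSSSSSSSCCCYSYSYSYS, 3 further steps: SSSSSSSSCCCYSYSYSYS → SSSSSSSSSSCCCYSYSYSYSYS → SSSSSSSSSSSSCCCYSYSYSYSYSYS → (answer).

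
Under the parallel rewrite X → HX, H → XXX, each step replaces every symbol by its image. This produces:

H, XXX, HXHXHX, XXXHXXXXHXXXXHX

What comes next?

Rewriting the 15 symbols of XXXHXXXXHXXXXHX one by one yields HX HX HX XXX HX HX HX HX XXX HX HX HX HX XXX HX; concatenated:

HXHXHXXXXHXHXHXHXXXXHXHXHXHXXXXHX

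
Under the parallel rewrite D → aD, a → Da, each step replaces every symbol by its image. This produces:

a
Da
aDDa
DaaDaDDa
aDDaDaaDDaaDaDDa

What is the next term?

Rewriting the 16 symbols of aDDaDaaDDaaDaDDa one by one yields Da aD aD Da aD Da Da aD aD Da Da aD Da aD aD Da; concatenated:

DaaDaDDaaDDaDaaDaDDaDaaDDaaDaDDa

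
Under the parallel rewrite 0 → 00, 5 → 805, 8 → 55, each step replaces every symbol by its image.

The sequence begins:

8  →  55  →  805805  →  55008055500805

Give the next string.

φ(55008055500805) expands symbol-by-symbol to 805 805 00 00 55 00 805 805 805 00 00 55 00 805; joining the 14 pieces gives the next term.

8058050000550080580580500005500805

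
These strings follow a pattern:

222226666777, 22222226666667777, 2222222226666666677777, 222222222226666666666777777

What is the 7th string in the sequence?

Each string has the form 2^{2n+1} 6^{2n} 7^{n+1}, where the shown terms are n = 2, 3, 4, 5.
For term 7, n = 8, so the run lengths are 17, 16, 9.

222222222222222226666666666666666777777777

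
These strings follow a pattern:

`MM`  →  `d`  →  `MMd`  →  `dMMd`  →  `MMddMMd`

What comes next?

dMMdMMddMMd

This is a Fibonacci-style word recurrence s(k) = s(k−2)·s(k−1): e.g. MM·d = MMd.
Continuing: dMMd · MMddMMd gives term 6.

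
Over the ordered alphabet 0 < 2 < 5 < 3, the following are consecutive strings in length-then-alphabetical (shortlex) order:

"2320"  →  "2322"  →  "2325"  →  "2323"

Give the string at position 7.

2355

Continuing the enumeration 3 steps past 2323: 2323 → 2350 → 2352 → (answer).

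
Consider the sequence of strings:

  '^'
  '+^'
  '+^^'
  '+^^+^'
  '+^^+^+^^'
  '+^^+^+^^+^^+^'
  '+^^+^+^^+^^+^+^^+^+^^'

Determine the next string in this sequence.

From term 3 onward, concatenate the last term with the second-to-last: +^·^ = +^^, +^^·+^ = +^^+^, …
Continuing: +^^+^+^^+^^+^+^^+^+^^ · +^^+^+^^+^^+^ gives term 8.

+^^+^+^^+^^+^+^^+^+^^+^^+^+^^+^^+^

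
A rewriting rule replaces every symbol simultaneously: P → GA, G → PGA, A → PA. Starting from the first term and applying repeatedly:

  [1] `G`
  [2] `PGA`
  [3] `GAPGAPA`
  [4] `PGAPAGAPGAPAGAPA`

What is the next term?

Replace each of the 16 characters of PGAPAGAPGAPAGAPA in place — GA PGA PA GA PA PGA PA GA PGA PA GA PA PGA PA GA PA — and concatenate.

GAPGAPAGAPAPGAPAGAPGAPAGAPAPGAPAGAPA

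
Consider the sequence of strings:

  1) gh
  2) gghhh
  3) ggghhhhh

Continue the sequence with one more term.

Term n consists of n g's, followed by 2n-1 h's (n = 1, 2, …).
For the next term, n = 4, so the run lengths are 4, 7.

gggghhhhhhh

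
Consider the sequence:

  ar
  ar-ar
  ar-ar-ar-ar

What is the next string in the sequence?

ar-ar-ar-ar-ar-ar-ar-ar

s(k+1) = s(k)·-·s(k) — each term doubles the last with '-' between the halves.
One more doubling of ar-ar-ar-ar gives the answer.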